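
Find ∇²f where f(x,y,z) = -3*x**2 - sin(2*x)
4*sin(2*x) - 6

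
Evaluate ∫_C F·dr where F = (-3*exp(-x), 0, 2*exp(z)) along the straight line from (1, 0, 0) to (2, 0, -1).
-2 - exp(-1) + 3*exp(-2)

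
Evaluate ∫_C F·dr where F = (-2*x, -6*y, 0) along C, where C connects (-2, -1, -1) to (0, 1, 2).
4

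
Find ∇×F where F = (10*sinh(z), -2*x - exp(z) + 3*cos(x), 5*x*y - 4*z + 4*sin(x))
(5*x + exp(z), -5*y - 4*cos(x) + 10*cosh(z), -3*sin(x) - 2)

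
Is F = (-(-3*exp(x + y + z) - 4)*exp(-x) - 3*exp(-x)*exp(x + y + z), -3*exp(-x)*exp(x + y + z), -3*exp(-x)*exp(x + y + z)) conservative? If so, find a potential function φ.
Yes, F is conservative. φ = (-3*exp(x + y + z) - 4)*exp(-x)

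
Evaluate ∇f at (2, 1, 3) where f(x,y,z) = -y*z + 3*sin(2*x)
(6*cos(4), -3, -1)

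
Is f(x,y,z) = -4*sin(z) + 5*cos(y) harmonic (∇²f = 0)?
No, ∇²f = 4*sin(z) - 5*cos(y)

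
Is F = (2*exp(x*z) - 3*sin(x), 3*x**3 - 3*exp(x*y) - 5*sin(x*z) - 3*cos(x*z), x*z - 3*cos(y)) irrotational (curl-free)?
No, ∇×F = (-3*x*sin(x*z) + 5*x*cos(x*z) + 3*sin(y), 2*x*exp(x*z) - z, 9*x**2 - 3*y*exp(x*y) + 3*z*sin(x*z) - 5*z*cos(x*z))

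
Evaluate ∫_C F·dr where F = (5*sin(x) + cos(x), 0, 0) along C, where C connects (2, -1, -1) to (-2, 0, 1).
-2*sin(2)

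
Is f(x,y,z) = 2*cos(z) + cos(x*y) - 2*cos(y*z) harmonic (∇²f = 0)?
No, ∇²f = -x**2*cos(x*y) - y**2*cos(x*y) + 2*y**2*cos(y*z) + 2*z**2*cos(y*z) - 2*cos(z)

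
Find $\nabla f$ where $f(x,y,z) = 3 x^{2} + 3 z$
(6*x, 0, 3)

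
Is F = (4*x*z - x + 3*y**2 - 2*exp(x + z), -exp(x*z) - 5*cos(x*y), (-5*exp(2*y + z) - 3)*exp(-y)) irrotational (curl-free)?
No, ∇×F = (x*exp(x*z) - 5*exp(y + z) + 3*exp(-y), 4*x - 2*exp(x + z), 5*y*sin(x*y) - 6*y - z*exp(x*z))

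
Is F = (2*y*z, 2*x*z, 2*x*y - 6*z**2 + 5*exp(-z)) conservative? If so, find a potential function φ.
Yes, F is conservative. φ = 2*x*y*z - 2*z**3 - 5*exp(-z)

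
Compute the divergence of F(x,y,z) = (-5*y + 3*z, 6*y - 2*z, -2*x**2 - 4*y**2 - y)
6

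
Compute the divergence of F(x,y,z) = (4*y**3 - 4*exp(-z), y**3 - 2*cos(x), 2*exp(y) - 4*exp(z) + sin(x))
3*y**2 - 4*exp(z)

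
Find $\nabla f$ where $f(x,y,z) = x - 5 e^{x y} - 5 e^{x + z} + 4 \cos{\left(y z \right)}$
(-5*y*exp(x*y) - 5*exp(x + z) + 1, -5*x*exp(x*y) - 4*z*sin(y*z), -4*y*sin(y*z) - 5*exp(x + z))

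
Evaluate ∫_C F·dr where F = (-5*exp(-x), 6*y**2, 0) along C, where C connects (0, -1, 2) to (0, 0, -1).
2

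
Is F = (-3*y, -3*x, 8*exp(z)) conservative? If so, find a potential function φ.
Yes, F is conservative. φ = -3*x*y + 8*exp(z)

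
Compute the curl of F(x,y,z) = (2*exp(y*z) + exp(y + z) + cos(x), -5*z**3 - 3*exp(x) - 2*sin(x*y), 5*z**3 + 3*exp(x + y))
(15*z**2 + 3*exp(x + y), 2*y*exp(y*z) - 3*exp(x + y) + exp(y + z), -2*y*cos(x*y) - 2*z*exp(y*z) - 3*exp(x) - exp(y + z))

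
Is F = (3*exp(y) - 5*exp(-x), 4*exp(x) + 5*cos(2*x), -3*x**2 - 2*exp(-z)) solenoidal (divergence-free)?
No, ∇·F = 2*exp(-z) + 5*exp(-x)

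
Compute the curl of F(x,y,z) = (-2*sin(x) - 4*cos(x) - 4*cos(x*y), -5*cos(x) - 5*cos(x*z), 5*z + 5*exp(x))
(-5*x*sin(x*z), -5*exp(x), -4*x*sin(x*y) + 5*z*sin(x*z) + 5*sin(x))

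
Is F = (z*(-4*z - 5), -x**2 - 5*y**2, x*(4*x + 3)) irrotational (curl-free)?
No, ∇×F = (0, -8*x - 8*z - 8, -2*x)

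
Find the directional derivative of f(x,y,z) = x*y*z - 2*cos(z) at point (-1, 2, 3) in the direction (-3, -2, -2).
-4*sqrt(17)*(sin(3) + 2)/17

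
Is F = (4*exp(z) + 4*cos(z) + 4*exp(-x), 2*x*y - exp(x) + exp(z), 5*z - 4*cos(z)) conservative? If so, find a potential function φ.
No, ∇×F = (-exp(z), 4*exp(z) - 4*sin(z), 2*y - exp(x)) ≠ 0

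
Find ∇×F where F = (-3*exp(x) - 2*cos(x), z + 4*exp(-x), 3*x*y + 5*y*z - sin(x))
(3*x + 5*z - 1, -3*y + cos(x), -4*exp(-x))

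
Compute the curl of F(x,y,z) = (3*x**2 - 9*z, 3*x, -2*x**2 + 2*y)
(2, 4*x - 9, 3)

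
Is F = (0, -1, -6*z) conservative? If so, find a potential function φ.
Yes, F is conservative. φ = -y - 3*z**2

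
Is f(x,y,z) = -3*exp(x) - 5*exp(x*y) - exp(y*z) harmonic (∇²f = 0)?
No, ∇²f = -5*x**2*exp(x*y) - 5*y**2*exp(x*y) - y**2*exp(y*z) - z**2*exp(y*z) - 3*exp(x)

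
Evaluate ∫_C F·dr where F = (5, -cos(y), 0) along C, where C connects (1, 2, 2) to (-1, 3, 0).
-10 - sin(3) + sin(2)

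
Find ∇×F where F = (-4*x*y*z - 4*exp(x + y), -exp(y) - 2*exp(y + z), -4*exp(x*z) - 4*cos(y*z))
(4*z*sin(y*z) + 2*exp(y + z), -4*x*y + 4*z*exp(x*z), 4*x*z + 4*exp(x + y))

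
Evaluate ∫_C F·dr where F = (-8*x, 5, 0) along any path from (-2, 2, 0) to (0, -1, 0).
1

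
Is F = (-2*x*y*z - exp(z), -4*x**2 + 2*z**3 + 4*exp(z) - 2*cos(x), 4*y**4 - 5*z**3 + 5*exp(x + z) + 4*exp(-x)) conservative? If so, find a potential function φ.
No, ∇×F = (16*y**3 - 6*z**2 - 4*exp(z), -2*x*y - exp(z) - 5*exp(x + z) + 4*exp(-x), 2*x*z - 8*x + 2*sin(x)) ≠ 0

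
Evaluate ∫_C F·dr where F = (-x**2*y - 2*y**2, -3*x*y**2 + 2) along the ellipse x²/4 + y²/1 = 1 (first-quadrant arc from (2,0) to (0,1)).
pi/8 + 14/3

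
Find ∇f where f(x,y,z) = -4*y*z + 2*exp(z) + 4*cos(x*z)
(-4*z*sin(x*z), -4*z, -4*x*sin(x*z) - 4*y + 2*exp(z))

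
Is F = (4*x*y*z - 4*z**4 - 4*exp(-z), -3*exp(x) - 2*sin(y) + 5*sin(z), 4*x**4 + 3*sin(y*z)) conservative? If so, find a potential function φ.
No, ∇×F = (3*z*cos(y*z) - 5*cos(z), -16*x**3 + 4*x*y - 16*z**3 + 4*exp(-z), -4*x*z - 3*exp(x)) ≠ 0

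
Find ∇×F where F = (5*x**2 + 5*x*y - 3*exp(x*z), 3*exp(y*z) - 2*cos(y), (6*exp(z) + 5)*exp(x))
(-3*y*exp(y*z), -3*x*exp(x*z) - (6*exp(z) + 5)*exp(x), -5*x)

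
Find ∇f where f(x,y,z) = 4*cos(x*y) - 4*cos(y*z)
(-4*y*sin(x*y), -4*x*sin(x*y) + 4*z*sin(y*z), 4*y*sin(y*z))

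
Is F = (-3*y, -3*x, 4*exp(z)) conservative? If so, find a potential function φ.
Yes, F is conservative. φ = -3*x*y + 4*exp(z)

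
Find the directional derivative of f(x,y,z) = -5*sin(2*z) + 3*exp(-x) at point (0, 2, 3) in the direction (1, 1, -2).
sqrt(6)*(-3 + 20*cos(6))/6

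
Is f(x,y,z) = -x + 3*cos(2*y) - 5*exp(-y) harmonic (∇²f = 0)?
No, ∇²f = -12*cos(2*y) - 5*exp(-y)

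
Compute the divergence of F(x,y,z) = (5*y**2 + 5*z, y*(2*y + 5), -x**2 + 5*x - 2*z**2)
4*y - 4*z + 5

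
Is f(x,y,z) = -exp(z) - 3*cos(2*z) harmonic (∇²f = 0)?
No, ∇²f = -exp(z) + 12*cos(2*z)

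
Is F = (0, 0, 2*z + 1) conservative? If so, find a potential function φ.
Yes, F is conservative. φ = z*(z + 1)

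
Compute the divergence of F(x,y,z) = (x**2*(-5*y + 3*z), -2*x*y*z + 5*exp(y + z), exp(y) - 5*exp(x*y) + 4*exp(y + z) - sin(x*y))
-10*x*y + 4*x*z + 9*exp(y + z)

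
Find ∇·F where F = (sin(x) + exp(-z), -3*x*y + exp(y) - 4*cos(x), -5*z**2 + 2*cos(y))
-3*x - 10*z + exp(y) + cos(x)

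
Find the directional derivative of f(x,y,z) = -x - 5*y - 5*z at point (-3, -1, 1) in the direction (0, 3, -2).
-5*sqrt(13)/13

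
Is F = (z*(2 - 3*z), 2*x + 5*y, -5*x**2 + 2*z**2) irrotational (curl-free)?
No, ∇×F = (0, 10*x - 6*z + 2, 2)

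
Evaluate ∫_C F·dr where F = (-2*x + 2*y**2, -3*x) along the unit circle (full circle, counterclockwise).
-3*pi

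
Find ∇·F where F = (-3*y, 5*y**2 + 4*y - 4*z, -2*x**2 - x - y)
10*y + 4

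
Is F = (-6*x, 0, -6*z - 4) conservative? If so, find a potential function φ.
Yes, F is conservative. φ = -3*x**2 - 3*z**2 - 4*z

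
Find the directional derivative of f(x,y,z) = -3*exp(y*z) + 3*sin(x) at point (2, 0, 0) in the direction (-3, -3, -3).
-sqrt(3)*cos(2)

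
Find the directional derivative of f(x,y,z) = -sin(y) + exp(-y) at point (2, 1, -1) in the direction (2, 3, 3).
-3*sqrt(22)*(1 + E*cos(1))*exp(-1)/22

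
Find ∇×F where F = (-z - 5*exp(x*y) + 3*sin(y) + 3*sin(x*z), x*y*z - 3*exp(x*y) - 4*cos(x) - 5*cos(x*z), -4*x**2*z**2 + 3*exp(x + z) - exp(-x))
(-x*(y + 5*sin(x*z)), 8*x*z**2 + 3*x*cos(x*z) - 3*exp(x + z) - 1 - exp(-x), 5*x*exp(x*y) + y*z - 3*y*exp(x*y) + 5*z*sin(x*z) + 4*sin(x) - 3*cos(y))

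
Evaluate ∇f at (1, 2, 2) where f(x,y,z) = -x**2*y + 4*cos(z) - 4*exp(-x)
(-4 + 4*exp(-1), -1, -4*sin(2))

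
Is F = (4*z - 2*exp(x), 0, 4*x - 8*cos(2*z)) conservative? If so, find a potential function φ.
Yes, F is conservative. φ = 4*x*z - 2*exp(x) - 4*sin(2*z)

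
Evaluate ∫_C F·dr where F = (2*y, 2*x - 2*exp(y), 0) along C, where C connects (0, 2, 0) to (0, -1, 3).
-(2 - 2*exp(3))*exp(-1)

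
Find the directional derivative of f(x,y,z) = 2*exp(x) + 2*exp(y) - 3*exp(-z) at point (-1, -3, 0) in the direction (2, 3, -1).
sqrt(14)*(-3*exp(3) + 6 + 4*exp(2))*exp(-3)/14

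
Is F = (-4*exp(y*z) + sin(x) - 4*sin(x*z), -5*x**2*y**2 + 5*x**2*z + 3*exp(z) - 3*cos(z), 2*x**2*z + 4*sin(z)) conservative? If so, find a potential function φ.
No, ∇×F = (-5*x**2 - 3*exp(z) - 3*sin(z), -4*x*z - 4*x*cos(x*z) - 4*y*exp(y*z), -10*x*y**2 + 10*x*z + 4*z*exp(y*z)) ≠ 0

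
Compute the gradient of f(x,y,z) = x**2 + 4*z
(2*x, 0, 4)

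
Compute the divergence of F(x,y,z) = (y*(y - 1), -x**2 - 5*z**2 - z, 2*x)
0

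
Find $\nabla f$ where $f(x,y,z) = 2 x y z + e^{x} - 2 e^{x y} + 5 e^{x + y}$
(2*y*z - 2*y*exp(x*y) + exp(x) + 5*exp(x + y), 2*x*z - 2*x*exp(x*y) + 5*exp(x + y), 2*x*y)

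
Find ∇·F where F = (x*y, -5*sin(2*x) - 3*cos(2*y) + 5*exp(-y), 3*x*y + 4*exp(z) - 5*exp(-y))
y + 4*exp(z) + 6*sin(2*y) - 5*exp(-y)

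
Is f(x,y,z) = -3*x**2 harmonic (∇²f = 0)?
No, ∇²f = -6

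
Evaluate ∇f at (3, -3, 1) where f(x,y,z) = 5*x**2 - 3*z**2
(30, 0, -6)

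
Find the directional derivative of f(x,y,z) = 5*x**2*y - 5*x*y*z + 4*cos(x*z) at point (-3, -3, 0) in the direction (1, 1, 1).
30*sqrt(3)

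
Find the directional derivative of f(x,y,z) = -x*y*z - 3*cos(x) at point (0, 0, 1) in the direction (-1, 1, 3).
0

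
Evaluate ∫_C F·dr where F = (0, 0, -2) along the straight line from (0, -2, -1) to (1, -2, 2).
-6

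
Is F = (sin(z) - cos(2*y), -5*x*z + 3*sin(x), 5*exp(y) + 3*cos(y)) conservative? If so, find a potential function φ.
No, ∇×F = (5*x + 5*exp(y) - 3*sin(y), cos(z), -5*z - 2*sin(2*y) + 3*cos(x)) ≠ 0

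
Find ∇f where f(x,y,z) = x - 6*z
(1, 0, -6)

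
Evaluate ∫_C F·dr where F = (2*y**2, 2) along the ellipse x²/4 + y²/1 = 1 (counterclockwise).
0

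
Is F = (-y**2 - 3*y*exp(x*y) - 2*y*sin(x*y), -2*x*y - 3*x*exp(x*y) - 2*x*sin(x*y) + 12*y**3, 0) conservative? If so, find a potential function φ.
Yes, F is conservative. φ = -x*y**2 + 3*y**4 - 3*exp(x*y) + 2*cos(x*y)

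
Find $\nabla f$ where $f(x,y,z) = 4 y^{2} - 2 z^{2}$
(0, 8*y, -4*z)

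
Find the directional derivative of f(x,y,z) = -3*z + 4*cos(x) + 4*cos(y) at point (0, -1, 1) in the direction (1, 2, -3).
sqrt(14)*(8*sin(1) + 9)/14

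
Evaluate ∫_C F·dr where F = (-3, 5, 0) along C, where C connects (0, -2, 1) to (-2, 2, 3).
26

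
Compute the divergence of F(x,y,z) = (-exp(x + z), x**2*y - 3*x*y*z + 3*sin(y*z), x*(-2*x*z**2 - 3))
-4*x**2*z + x**2 - 3*x*z + 3*z*cos(y*z) - exp(x + z)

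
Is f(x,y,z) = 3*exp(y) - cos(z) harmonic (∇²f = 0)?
No, ∇²f = 3*exp(y) + cos(z)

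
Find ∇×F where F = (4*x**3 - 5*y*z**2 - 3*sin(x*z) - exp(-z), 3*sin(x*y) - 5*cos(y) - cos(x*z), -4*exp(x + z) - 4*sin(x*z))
(-x*sin(x*z), -3*x*cos(x*z) - 10*y*z + 4*z*cos(x*z) + 4*exp(x + z) + exp(-z), 3*y*cos(x*y) + 5*z**2 + z*sin(x*z))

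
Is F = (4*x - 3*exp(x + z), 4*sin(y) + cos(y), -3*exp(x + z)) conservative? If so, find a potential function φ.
Yes, F is conservative. φ = 2*x**2 - 3*exp(x + z) + sin(y) - 4*cos(y)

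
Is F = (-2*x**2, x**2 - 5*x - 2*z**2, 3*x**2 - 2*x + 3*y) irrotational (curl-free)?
No, ∇×F = (4*z + 3, 2 - 6*x, 2*x - 5)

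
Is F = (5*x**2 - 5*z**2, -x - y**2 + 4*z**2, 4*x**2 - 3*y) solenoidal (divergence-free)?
No, ∇·F = 10*x - 2*y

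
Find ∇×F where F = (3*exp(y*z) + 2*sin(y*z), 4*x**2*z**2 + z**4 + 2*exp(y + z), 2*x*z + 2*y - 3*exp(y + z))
(-8*x**2*z - 4*z**3 - 5*exp(y + z) + 2, 3*y*exp(y*z) + 2*y*cos(y*z) - 2*z, z*(8*x*z - 3*exp(y*z) - 2*cos(y*z)))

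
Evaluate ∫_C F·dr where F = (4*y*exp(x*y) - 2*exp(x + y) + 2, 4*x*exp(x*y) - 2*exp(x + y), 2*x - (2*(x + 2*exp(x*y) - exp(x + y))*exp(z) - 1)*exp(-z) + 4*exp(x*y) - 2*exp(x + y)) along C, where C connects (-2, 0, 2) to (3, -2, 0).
-2*E + 4*exp(-6) + 3*exp(-2) + 5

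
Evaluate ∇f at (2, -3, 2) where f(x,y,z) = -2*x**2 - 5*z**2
(-8, 0, -20)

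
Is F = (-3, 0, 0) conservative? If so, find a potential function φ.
Yes, F is conservative. φ = -3*x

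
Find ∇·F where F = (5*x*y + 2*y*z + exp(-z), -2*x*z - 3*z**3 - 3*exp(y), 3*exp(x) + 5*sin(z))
5*y - 3*exp(y) + 5*cos(z)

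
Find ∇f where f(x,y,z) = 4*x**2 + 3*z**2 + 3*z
(8*x, 0, 6*z + 3)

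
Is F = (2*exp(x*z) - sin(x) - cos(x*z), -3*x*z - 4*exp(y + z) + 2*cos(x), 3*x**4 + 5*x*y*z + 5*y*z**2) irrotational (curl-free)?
No, ∇×F = (5*x*z + 3*x + 5*z**2 + 4*exp(y + z), -12*x**3 + 2*x*exp(x*z) + x*sin(x*z) - 5*y*z, -3*z - 2*sin(x))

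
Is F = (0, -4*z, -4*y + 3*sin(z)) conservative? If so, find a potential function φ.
Yes, F is conservative. φ = -4*y*z - 3*cos(z)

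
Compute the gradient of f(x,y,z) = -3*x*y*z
(-3*y*z, -3*x*z, -3*x*y)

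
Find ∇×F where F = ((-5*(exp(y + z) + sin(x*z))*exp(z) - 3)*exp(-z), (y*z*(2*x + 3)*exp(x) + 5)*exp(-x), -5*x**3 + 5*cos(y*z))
(-2*x*y - 3*y - 5*z*sin(y*z), 15*x**2 - 5*x*cos(x*z) - 5*exp(y + z) + 3*exp(-z), 2*y*z + 5*exp(y + z) - 5*exp(-x))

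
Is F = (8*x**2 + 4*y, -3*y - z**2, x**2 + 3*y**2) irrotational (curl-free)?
No, ∇×F = (6*y + 2*z, -2*x, -4)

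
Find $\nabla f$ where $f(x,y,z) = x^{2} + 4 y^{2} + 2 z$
(2*x, 8*y, 2)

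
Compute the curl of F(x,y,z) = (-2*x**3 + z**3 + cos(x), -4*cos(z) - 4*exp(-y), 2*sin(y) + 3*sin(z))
(-4*sin(z) + 2*cos(y), 3*z**2, 0)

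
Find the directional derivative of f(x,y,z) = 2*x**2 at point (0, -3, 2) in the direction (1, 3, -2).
0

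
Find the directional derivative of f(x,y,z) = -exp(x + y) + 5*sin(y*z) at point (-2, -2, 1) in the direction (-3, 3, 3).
-5*sqrt(3)*cos(2)/3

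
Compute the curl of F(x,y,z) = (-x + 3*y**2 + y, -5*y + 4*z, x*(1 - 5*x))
(-4, 10*x - 1, -6*y - 1)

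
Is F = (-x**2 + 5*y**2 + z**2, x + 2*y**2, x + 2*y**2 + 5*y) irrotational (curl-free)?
No, ∇×F = (4*y + 5, 2*z - 1, 1 - 10*y)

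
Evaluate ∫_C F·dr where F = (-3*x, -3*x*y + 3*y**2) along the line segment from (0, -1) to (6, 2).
-72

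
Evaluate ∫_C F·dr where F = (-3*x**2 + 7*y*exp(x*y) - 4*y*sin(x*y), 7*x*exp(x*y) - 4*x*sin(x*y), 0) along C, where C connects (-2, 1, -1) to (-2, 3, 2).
-7*exp(-2) + 7*exp(-6) - 4*cos(2) + 4*cos(6)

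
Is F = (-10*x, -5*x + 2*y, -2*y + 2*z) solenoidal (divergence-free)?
No, ∇·F = -6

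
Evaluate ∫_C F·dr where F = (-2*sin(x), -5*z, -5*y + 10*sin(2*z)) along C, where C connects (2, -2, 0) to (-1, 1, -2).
-2*cos(2) + 2*cos(1) - 5*cos(4) + 15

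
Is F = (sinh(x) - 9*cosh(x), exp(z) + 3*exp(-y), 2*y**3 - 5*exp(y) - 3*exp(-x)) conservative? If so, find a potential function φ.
No, ∇×F = (6*y**2 - 5*exp(y) - exp(z), -3*exp(-x), 0) ≠ 0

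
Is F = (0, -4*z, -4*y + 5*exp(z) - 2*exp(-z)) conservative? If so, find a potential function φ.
Yes, F is conservative. φ = -4*y*z + 5*exp(z) + 2*exp(-z)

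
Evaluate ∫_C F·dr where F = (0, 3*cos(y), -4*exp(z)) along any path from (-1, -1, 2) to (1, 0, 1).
-4*E + 3*sin(1) + 4*exp(2)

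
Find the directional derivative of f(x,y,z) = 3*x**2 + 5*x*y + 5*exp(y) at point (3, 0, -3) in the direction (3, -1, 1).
34*sqrt(11)/11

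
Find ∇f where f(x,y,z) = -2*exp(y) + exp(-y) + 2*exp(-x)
(-2*exp(-x), -sinh(y) - 3*cosh(y), 0)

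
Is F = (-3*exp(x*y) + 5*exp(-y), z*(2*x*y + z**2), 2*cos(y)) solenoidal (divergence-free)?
No, ∇·F = 2*x*z - 3*y*exp(x*y)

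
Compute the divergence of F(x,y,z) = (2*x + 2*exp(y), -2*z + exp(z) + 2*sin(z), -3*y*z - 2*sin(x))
2 - 3*y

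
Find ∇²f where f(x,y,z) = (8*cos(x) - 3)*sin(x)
(3 - 32*cos(x))*sin(x)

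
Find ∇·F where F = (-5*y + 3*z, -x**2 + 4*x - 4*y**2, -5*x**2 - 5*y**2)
-8*y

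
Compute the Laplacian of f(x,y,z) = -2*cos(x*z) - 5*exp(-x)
(2*(x**2 + z**2)*exp(x)*cos(x*z) - 5)*exp(-x)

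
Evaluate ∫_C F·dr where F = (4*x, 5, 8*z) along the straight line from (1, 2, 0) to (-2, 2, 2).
22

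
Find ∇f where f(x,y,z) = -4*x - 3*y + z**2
(-4, -3, 2*z)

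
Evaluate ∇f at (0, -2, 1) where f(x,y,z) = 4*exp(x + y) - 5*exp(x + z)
((4 - 5*exp(3))*exp(-2), 4*exp(-2), -5*E)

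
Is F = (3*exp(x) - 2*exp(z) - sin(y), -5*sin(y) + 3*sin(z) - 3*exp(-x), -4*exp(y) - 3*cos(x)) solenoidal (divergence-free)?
No, ∇·F = 3*exp(x) - 5*cos(y)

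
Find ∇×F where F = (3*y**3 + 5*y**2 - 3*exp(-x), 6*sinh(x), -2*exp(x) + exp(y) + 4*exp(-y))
(exp(y) - 4*exp(-y), 2*exp(x), -9*y**2 - 10*y + 6*cosh(x))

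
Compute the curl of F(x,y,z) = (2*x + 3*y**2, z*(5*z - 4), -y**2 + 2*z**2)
(-2*y - 10*z + 4, 0, -6*y)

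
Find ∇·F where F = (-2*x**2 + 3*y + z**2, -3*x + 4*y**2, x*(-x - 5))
-4*x + 8*y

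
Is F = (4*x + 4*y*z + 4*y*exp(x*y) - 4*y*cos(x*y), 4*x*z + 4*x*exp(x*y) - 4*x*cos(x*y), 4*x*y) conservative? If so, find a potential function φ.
Yes, F is conservative. φ = 2*x**2 + 4*x*y*z + 4*exp(x*y) - 4*sin(x*y)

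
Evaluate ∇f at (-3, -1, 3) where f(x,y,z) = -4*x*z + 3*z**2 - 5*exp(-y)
(-12, 5*E, 30)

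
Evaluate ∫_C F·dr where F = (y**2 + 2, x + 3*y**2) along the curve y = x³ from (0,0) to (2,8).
3824/7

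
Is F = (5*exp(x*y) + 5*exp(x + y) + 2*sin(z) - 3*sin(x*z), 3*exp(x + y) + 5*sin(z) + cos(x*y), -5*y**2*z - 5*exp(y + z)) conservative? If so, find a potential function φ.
No, ∇×F = (-10*y*z - 5*exp(y + z) - 5*cos(z), -3*x*cos(x*z) + 2*cos(z), -5*x*exp(x*y) - y*sin(x*y) - 2*exp(x + y)) ≠ 0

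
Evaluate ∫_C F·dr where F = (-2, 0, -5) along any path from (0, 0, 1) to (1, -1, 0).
3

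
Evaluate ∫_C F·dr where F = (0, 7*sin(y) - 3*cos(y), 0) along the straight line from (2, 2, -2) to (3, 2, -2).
0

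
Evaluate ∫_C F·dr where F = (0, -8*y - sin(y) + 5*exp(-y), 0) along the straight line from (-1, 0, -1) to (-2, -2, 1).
-5*exp(2) - 12 + cos(2)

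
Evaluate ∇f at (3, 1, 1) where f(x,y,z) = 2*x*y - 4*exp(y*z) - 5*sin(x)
(2 - 5*cos(3), 6 - 4*E, -4*E)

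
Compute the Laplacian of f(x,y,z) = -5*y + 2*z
0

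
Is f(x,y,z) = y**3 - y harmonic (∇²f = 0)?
No, ∇²f = 6*y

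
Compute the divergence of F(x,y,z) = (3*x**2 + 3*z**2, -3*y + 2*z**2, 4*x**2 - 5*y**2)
6*x - 3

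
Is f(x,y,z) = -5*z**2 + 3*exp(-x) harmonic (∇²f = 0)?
No, ∇²f = -10 + 3*exp(-x)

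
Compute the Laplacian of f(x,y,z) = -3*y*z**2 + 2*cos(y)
-6*y - 2*cos(y)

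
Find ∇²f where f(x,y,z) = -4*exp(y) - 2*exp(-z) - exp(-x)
-4*exp(y) - 2*exp(-z) - exp(-x)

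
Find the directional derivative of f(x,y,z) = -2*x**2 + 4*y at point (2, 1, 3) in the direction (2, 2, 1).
-8/3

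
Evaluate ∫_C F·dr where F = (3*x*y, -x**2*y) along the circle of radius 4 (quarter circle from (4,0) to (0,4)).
-128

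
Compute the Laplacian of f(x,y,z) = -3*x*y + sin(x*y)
(-x**2 - y**2)*sin(x*y)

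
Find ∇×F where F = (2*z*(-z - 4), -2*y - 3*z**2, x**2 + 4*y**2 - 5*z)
(8*y + 6*z, -2*x - 4*z - 8, 0)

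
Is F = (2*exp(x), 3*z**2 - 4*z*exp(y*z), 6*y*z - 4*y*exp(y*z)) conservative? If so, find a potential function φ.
Yes, F is conservative. φ = 3*y*z**2 + 2*exp(x) - 4*exp(y*z)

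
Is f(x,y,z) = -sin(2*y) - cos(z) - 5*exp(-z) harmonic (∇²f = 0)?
No, ∇²f = 4*sin(2*y) + cos(z) - 5*exp(-z)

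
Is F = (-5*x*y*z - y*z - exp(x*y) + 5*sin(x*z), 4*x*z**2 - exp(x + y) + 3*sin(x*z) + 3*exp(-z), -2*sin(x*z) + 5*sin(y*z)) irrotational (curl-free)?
No, ∇×F = (-8*x*z - 3*x*cos(x*z) + 5*z*cos(y*z) + 3*exp(-z), -5*x*y + 5*x*cos(x*z) - y + 2*z*cos(x*z), 5*x*z + x*exp(x*y) + 4*z**2 + 3*z*cos(x*z) + z - exp(x + y))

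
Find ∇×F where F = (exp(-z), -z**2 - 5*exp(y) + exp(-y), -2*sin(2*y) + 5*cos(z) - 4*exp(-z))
(2*z - 4*cos(2*y), -exp(-z), 0)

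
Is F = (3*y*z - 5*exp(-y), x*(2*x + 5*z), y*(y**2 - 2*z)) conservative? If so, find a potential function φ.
No, ∇×F = (-5*x + 3*y**2 - 2*z, 3*y, 4*x + 2*z - 5*exp(-y)) ≠ 0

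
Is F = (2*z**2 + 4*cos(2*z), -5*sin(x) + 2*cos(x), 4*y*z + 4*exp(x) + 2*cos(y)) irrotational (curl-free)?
No, ∇×F = (4*z - 2*sin(y), 4*z - 4*exp(x) - 8*sin(2*z), -2*sin(x) - 5*cos(x))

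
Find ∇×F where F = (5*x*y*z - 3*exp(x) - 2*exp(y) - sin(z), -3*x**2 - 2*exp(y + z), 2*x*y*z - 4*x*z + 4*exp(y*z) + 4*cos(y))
(2*x*z + 4*z*exp(y*z) + 2*exp(y + z) - 4*sin(y), 5*x*y - 2*y*z + 4*z - cos(z), -5*x*z - 6*x + 2*exp(y))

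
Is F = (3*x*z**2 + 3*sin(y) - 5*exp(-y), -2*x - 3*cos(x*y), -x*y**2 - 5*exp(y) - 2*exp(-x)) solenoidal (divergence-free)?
No, ∇·F = 3*x*sin(x*y) + 3*z**2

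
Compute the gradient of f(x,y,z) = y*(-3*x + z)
(-3*y, -3*x + z, y)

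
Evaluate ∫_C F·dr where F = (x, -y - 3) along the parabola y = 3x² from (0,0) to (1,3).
-13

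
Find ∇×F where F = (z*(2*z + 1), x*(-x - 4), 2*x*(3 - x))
(0, 4*x + 4*z - 5, -2*x - 4)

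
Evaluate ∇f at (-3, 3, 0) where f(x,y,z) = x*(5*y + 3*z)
(15, -15, -9)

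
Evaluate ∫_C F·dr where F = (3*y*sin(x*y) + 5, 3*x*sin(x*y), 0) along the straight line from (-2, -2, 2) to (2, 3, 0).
-3*cos(6) + 3*cos(4) + 20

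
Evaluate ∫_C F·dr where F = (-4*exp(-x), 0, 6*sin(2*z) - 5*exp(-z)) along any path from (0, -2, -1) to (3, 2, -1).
-4 + 4*exp(-3)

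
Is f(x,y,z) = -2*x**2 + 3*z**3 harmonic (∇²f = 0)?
No, ∇²f = 18*z - 4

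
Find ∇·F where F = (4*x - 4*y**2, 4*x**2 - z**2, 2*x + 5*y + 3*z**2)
6*z + 4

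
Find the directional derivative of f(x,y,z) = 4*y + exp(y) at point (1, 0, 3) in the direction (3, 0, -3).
0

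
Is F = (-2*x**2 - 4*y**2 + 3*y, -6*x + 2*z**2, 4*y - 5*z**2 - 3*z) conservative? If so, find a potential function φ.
No, ∇×F = (4 - 4*z, 0, 8*y - 9) ≠ 0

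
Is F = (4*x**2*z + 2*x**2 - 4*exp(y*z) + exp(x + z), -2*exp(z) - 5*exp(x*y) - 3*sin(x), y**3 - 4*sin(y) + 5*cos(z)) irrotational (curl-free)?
No, ∇×F = (3*y**2 + 2*exp(z) - 4*cos(y), 4*x**2 - 4*y*exp(y*z) + exp(x + z), -5*y*exp(x*y) + 4*z*exp(y*z) - 3*cos(x))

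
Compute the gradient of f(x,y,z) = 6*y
(0, 6, 0)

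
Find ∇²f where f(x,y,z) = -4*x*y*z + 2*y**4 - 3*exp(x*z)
-3*x**2*exp(x*z) + 24*y**2 - 3*z**2*exp(x*z)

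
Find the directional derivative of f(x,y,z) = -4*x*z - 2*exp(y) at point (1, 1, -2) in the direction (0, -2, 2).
sqrt(2)*(-2 + E)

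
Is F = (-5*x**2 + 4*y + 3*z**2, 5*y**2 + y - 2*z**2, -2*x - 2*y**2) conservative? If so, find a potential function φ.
No, ∇×F = (-4*y + 4*z, 6*z + 2, -4) ≠ 0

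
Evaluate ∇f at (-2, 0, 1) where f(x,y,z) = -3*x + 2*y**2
(-3, 0, 0)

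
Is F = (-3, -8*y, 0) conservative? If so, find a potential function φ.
Yes, F is conservative. φ = -3*x - 4*y**2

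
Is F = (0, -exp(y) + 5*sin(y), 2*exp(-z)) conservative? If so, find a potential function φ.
Yes, F is conservative. φ = -exp(y) - 5*cos(y) - 2*exp(-z)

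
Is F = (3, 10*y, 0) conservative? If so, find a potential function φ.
Yes, F is conservative. φ = 3*x + 5*y**2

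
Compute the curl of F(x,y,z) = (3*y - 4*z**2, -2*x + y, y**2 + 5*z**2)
(2*y, -8*z, -5)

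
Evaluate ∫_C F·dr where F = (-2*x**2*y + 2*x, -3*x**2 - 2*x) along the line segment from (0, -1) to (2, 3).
-92/3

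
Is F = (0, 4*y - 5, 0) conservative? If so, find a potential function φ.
Yes, F is conservative. φ = y*(2*y - 5)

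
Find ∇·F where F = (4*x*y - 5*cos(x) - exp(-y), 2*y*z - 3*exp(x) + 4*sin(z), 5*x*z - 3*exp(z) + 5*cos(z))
5*x + 4*y + 2*z - 3*exp(z) + 5*sin(x) - 5*sin(z)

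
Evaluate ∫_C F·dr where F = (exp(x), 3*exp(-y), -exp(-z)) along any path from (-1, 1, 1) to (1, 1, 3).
(-2*exp(2) + 1 + exp(4))*exp(-3)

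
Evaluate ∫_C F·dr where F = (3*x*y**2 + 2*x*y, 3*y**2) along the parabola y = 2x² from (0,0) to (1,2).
11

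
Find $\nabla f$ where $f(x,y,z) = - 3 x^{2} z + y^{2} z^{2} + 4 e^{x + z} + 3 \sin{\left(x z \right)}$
(-6*x*z + 3*z*cos(x*z) + 4*exp(x + z), 2*y*z**2, -3*x**2 + 3*x*cos(x*z) + 2*y**2*z + 4*exp(x + z))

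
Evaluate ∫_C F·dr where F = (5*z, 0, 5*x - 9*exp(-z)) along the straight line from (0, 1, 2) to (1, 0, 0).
9 - 9*exp(-2)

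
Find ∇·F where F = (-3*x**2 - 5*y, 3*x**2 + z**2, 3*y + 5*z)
5 - 6*x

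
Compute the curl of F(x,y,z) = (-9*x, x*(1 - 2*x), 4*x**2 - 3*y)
(-3, -8*x, 1 - 4*x)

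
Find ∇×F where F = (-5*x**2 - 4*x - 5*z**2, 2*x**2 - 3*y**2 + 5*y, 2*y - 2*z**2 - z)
(2, -10*z, 4*x)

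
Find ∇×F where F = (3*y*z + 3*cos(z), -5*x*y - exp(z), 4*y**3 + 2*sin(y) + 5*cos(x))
(12*y**2 + exp(z) + 2*cos(y), 3*y + 5*sin(x) - 3*sin(z), -5*y - 3*z)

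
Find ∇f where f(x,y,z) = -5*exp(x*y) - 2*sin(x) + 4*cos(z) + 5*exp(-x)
(-5*y*exp(x*y) - 2*cos(x) - 5*exp(-x), -5*x*exp(x*y), -4*sin(z))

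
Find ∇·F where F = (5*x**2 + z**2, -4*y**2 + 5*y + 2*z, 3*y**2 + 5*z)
10*x - 8*y + 10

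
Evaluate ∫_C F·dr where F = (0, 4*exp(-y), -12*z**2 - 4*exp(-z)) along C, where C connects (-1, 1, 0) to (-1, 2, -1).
4*(-1 + E + exp(3))*exp(-2)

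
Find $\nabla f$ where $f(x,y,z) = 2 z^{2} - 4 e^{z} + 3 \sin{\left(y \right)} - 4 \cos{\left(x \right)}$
(4*sin(x), 3*cos(y), 4*z - 4*exp(z))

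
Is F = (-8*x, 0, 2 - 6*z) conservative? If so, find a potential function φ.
Yes, F is conservative. φ = -4*x**2 - 3*z**2 + 2*z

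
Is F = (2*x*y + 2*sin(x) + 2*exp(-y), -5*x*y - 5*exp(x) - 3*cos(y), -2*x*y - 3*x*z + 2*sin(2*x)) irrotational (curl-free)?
No, ∇×F = (-2*x, 2*y + 3*z - 4*cos(2*x), -2*x - 5*y - 5*exp(x) + 2*exp(-y))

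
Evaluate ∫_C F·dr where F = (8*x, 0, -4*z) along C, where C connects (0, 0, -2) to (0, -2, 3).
-10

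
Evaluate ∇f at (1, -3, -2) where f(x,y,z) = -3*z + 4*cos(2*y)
(0, 8*sin(6), -3)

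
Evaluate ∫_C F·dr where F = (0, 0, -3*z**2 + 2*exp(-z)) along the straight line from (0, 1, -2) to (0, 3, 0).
-10 + 2*exp(2)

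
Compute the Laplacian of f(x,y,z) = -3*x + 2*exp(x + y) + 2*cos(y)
4*exp(x + y) - 2*cos(y)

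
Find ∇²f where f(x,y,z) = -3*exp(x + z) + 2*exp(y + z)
-6*exp(x + z) + 4*exp(y + z)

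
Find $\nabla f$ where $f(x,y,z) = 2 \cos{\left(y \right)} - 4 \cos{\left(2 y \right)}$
(0, 2*(8*cos(y) - 1)*sin(y), 0)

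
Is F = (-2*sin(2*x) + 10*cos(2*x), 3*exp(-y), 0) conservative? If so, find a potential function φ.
Yes, F is conservative. φ = 5*sin(2*x) + cos(2*x) - 3*exp(-y)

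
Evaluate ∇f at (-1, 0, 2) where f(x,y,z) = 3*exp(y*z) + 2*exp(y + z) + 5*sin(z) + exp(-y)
(0, 5 + 2*exp(2), 5*cos(2) + 2*exp(2))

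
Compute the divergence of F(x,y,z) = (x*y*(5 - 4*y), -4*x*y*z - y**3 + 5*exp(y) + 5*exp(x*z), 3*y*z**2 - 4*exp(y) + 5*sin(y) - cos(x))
-4*x*z - 7*y**2 + 6*y*z + 5*y + 5*exp(y)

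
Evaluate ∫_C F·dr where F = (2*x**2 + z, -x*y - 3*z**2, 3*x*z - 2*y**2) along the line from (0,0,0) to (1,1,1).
1/6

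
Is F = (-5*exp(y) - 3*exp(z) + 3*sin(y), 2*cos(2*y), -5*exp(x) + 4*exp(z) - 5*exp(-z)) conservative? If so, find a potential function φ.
No, ∇×F = (0, 5*exp(x) - 3*exp(z), 5*exp(y) - 3*cos(y)) ≠ 0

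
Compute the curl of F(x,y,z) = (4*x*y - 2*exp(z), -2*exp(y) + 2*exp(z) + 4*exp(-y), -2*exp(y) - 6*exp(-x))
(-2*exp(y) - 2*exp(z), -2*exp(z) - 6*exp(-x), -4*x)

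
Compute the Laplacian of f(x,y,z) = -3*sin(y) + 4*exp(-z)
3*sin(y) + 4*exp(-z)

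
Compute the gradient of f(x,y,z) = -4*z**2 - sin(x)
(-cos(x), 0, -8*z)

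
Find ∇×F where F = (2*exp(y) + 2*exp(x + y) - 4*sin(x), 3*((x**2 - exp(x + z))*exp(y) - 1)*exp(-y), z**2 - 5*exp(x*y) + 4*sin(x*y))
(-5*x*exp(x*y) + 4*x*cos(x*y) + 3*exp(x + z), y*(5*exp(x*y) - 4*cos(x*y)), 6*x - 2*exp(y) - 2*exp(x + y) - 3*exp(x + z))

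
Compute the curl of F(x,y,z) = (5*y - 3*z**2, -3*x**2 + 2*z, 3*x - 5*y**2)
(-10*y - 2, -6*z - 3, -6*x - 5)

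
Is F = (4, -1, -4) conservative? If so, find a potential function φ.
Yes, F is conservative. φ = 4*x - y - 4*z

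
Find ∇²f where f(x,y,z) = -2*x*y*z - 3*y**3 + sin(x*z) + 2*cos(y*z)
-x**2*sin(x*z) - 2*y**2*cos(y*z) - 18*y - z**2*sin(x*z) - 2*z**2*cos(y*z)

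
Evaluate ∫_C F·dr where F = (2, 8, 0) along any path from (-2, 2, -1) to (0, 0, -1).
-12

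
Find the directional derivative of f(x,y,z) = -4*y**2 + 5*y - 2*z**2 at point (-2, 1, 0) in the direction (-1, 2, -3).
-3*sqrt(14)/7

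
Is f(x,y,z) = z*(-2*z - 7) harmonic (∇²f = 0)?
No, ∇²f = -4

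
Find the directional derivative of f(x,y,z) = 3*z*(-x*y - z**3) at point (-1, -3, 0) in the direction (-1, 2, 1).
-3*sqrt(6)/2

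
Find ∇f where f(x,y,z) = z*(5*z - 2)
(0, 0, 10*z - 2)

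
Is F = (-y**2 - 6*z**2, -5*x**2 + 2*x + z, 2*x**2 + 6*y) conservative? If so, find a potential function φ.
No, ∇×F = (5, -4*x - 12*z, -10*x + 2*y + 2) ≠ 0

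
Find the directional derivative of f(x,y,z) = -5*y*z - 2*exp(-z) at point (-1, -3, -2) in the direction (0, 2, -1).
sqrt(5)*(5 - 2*exp(2))/5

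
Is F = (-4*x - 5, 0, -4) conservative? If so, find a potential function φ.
Yes, F is conservative. φ = -2*x**2 - 5*x - 4*z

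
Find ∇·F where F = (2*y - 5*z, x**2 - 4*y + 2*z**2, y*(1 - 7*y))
-4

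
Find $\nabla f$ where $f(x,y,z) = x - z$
(1, 0, -1)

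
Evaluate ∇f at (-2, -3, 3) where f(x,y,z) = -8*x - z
(-8, 0, -1)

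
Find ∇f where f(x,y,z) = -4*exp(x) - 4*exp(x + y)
(-4*exp(x) - 4*exp(x + y), -4*exp(x + y), 0)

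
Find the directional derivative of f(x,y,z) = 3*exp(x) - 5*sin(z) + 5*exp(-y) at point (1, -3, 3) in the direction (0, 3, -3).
5*sqrt(2)*(-exp(3) + cos(3))/2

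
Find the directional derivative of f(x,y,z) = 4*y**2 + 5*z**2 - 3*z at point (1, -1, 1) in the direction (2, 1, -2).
-22/3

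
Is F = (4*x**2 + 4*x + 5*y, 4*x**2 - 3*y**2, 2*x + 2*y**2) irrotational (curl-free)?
No, ∇×F = (4*y, -2, 8*x - 5)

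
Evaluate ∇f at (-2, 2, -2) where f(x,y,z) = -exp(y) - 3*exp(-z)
(0, -exp(2), 3*exp(2))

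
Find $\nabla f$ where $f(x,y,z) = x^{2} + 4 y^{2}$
(2*x, 8*y, 0)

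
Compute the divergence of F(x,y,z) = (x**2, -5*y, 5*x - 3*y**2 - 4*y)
2*x - 5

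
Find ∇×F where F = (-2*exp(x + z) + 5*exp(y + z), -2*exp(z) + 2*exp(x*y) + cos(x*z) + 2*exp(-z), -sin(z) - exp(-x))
(x*sin(x*z) + 4*cosh(z), ((-2*exp(x + z) + 5*exp(y + z))*exp(x) - 1)*exp(-x), 2*y*exp(x*y) - z*sin(x*z) - 5*exp(y + z))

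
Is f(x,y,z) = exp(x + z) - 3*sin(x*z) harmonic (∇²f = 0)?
No, ∇²f = 3*x**2*sin(x*z) + 3*z**2*sin(x*z) + 2*exp(x + z)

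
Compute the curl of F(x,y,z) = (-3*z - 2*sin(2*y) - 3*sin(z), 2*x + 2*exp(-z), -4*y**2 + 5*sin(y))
(-8*y + 5*cos(y) + 2*exp(-z), -3*cos(z) - 3, 4*cos(2*y) + 2)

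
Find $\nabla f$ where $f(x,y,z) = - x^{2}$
(-2*x, 0, 0)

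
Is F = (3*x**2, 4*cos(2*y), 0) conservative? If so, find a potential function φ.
Yes, F is conservative. φ = x**3 + 2*sin(2*y)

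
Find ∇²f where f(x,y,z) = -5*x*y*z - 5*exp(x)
-5*exp(x)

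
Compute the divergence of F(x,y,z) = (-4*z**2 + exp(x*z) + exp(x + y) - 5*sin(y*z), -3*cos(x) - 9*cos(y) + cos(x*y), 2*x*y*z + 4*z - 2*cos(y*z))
2*x*y - x*sin(x*y) + 2*y*sin(y*z) + z*exp(x*z) + exp(x + y) + 9*sin(y) + 4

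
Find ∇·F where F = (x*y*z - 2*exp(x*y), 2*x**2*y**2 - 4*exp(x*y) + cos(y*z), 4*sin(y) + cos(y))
4*x**2*y - 4*x*exp(x*y) + y*z - 2*y*exp(x*y) - z*sin(y*z)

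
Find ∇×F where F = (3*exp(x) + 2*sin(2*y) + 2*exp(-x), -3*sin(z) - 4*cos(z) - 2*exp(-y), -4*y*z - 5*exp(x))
(-4*z - 4*sin(z) + 3*cos(z), 5*exp(x), -4*cos(2*y))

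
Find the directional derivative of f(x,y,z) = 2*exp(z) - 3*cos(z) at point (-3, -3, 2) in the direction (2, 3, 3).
3*sqrt(22)*(3*sin(2) + 2*exp(2))/22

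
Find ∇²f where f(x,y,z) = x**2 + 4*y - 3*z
2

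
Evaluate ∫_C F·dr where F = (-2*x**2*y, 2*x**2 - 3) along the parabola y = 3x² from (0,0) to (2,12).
-132/5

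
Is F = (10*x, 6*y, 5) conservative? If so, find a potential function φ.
Yes, F is conservative. φ = 5*x**2 + 3*y**2 + 5*z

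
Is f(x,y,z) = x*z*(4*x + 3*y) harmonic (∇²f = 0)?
No, ∇²f = 8*z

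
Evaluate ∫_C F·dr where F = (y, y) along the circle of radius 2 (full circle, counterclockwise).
-4*pi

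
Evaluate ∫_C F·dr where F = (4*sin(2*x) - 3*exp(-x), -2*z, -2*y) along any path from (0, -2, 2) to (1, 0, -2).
-9 - 2*cos(2) + 3*exp(-1)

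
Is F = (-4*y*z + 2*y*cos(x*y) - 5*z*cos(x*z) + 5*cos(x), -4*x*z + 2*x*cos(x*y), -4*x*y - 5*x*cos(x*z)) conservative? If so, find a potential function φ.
Yes, F is conservative. φ = -4*x*y*z + 5*sin(x) + 2*sin(x*y) - 5*sin(x*z)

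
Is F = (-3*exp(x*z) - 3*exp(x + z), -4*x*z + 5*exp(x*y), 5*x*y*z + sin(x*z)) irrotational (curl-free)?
No, ∇×F = (x*(5*z + 4), -3*x*exp(x*z) - 5*y*z - z*cos(x*z) - 3*exp(x + z), 5*y*exp(x*y) - 4*z)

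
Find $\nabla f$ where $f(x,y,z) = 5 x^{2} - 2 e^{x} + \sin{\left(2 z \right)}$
(10*x - 2*exp(x), 0, 2*cos(2*z))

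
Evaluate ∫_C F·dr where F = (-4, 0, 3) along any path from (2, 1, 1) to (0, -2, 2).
11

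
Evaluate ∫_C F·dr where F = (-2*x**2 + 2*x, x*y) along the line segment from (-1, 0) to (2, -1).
-5/2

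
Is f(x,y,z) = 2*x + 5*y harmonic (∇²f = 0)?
Yes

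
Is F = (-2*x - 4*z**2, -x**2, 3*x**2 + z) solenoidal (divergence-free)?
No, ∇·F = -1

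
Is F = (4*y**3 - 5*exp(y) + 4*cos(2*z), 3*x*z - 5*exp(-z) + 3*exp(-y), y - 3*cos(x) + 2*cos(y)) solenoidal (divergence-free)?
No, ∇·F = -3*exp(-y)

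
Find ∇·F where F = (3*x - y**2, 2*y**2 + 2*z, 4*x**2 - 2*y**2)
4*y + 3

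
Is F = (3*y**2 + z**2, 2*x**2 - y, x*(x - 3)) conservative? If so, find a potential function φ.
No, ∇×F = (0, -2*x + 2*z + 3, 4*x - 6*y) ≠ 0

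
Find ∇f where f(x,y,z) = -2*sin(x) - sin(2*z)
(-2*cos(x), 0, -2*cos(2*z))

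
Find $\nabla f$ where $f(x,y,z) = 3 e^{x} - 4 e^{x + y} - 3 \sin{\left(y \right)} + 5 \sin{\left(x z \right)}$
(5*z*cos(x*z) + 3*exp(x) - 4*exp(x + y), -4*exp(x + y) - 3*cos(y), 5*x*cos(x*z))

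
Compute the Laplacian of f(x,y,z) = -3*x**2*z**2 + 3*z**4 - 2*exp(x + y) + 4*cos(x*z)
-4*x**2*cos(x*z) - 6*x**2 - 4*z**2*cos(x*z) + 30*z**2 - 4*exp(x + y)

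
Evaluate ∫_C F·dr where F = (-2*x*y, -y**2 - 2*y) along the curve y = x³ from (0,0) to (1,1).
-26/15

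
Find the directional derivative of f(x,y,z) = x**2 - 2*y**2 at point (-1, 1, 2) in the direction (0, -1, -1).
2*sqrt(2)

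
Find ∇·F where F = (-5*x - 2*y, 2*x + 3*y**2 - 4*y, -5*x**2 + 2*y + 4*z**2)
6*y + 8*z - 9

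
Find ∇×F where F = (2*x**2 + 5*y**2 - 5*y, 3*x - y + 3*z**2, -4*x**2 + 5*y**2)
(10*y - 6*z, 8*x, 8 - 10*y)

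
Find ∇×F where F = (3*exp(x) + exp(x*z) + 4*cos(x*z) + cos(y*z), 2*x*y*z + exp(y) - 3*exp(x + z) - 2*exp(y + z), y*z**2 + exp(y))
(-2*x*y + z**2 + exp(y) + 3*exp(x + z) + 2*exp(y + z), x*exp(x*z) - 4*x*sin(x*z) - y*sin(y*z), 2*y*z + z*sin(y*z) - 3*exp(x + z))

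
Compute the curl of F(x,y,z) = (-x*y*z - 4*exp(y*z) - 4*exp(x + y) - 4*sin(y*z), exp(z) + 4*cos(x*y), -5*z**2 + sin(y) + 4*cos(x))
(-exp(z) + cos(y), -x*y - 4*y*exp(y*z) - 4*y*cos(y*z) + 4*sin(x), x*z - 4*y*sin(x*y) + 4*z*exp(y*z) + 4*z*cos(y*z) + 4*exp(x + y))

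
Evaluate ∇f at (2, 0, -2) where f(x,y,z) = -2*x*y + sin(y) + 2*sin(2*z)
(0, -3, 4*cos(4))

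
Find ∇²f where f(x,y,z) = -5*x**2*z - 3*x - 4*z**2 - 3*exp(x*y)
-3*x**2*exp(x*y) - 3*y**2*exp(x*y) - 10*z - 8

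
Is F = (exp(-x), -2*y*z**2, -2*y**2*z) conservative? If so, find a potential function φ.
Yes, F is conservative. φ = -y**2*z**2 - exp(-x)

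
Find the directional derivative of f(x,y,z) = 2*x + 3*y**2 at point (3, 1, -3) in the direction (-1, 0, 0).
-2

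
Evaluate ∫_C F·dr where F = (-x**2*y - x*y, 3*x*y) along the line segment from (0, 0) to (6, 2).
-108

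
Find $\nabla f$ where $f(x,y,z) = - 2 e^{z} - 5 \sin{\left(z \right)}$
(0, 0, -2*exp(z) - 5*cos(z))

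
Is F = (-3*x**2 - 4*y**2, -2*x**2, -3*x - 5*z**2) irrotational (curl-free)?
No, ∇×F = (0, 3, -4*x + 8*y)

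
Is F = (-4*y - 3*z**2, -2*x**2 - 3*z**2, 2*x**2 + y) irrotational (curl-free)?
No, ∇×F = (6*z + 1, -4*x - 6*z, 4 - 4*x)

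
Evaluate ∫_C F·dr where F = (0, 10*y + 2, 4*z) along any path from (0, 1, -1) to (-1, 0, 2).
-1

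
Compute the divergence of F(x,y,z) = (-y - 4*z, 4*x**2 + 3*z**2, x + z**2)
2*z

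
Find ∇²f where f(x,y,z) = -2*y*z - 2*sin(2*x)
8*sin(2*x)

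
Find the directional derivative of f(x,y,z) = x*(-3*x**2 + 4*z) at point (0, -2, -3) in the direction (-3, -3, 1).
36*sqrt(19)/19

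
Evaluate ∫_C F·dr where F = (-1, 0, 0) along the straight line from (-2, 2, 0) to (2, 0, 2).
-4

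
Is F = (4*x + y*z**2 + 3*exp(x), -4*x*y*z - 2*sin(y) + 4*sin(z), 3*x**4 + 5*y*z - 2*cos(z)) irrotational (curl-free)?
No, ∇×F = (4*x*y + 5*z - 4*cos(z), -12*x**3 + 2*y*z, z*(-4*y - z))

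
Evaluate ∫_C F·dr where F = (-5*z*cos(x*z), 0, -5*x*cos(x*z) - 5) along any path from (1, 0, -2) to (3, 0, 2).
-20 - 5*sin(2) - 5*sin(6)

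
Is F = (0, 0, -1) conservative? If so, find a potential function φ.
Yes, F is conservative. φ = -z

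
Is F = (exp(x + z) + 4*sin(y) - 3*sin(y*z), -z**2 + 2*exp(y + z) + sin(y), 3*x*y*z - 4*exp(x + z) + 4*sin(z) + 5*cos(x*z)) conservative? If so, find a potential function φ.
No, ∇×F = (3*x*z + 2*z - 2*exp(y + z), -3*y*z - 3*y*cos(y*z) + 5*z*sin(x*z) + 5*exp(x + z), 3*z*cos(y*z) - 4*cos(y)) ≠ 0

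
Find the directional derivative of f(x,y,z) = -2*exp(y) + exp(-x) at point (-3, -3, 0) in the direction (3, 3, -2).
3*sqrt(22)*(-exp(6) - 2)*exp(-3)/22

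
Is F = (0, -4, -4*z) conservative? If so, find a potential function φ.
Yes, F is conservative. φ = -4*y - 2*z**2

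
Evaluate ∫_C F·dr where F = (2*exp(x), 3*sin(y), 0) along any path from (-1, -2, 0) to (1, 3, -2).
3*cos(2) - 3*cos(3) + 4*sinh(1)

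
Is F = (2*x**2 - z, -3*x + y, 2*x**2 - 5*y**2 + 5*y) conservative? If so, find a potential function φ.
No, ∇×F = (5 - 10*y, -4*x - 1, -3) ≠ 0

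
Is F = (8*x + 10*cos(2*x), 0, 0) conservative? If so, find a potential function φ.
Yes, F is conservative. φ = 4*x**2 + 5*sin(2*x)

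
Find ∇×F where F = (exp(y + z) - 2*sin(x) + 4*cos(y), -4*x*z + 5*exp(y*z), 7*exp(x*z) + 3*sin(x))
(4*x - 5*y*exp(y*z), -7*z*exp(x*z) + exp(y + z) - 3*cos(x), -4*z - exp(y + z) + 4*sin(y))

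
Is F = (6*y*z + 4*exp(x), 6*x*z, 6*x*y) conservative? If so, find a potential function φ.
Yes, F is conservative. φ = 6*x*y*z + 4*exp(x)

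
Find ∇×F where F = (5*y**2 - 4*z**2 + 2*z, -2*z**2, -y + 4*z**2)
(4*z - 1, 2 - 8*z, -10*y)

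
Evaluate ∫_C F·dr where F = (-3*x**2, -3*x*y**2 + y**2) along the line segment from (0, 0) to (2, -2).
4/3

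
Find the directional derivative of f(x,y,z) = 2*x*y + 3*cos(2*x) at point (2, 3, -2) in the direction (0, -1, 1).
-2*sqrt(2)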